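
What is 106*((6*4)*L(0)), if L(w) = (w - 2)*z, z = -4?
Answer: 20352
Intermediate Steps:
L(w) = 8 - 4*w (L(w) = (w - 2)*(-4) = (-2 + w)*(-4) = 8 - 4*w)
106*((6*4)*L(0)) = 106*((6*4)*(8 - 4*0)) = 106*(24*(8 + 0)) = 106*(24*8) = 106*192 = 20352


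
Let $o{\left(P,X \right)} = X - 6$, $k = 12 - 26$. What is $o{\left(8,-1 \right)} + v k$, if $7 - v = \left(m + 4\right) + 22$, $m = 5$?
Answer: $329$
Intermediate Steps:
$k = -14$ ($k = 12 - 26 = -14$)
$o{\left(P,X \right)} = -6 + X$ ($o{\left(P,X \right)} = X - 6 = -6 + X$)
$v = -24$ ($v = 7 - \left(\left(5 + 4\right) + 22\right) = 7 - \left(9 + 22\right) = 7 - 31 = -24$)
$o{\left(8,-1 \right)} + v k = \left(-6 - 1\right) - -336 = -7 + 336 = 329$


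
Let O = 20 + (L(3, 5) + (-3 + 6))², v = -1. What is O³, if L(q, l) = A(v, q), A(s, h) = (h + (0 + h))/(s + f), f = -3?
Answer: 704969/64 ≈ 11015.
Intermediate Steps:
A(s, h) = 2*h/(-3 + s) (A(s, h) = (h + (0 + h))/(s - 3) = (h + h)/(-3 + s) = (2*h)/(-3 + s) = 2*h/(-3 + s))
L(q, l) = -q/2 (L(q, l) = 2*q/(-3 - 1) = 2*q/(-4) = 2*q*(-¼) = -q/2)
O = 89/4 (O = 20 + (-½*3 + (-3 + 6))² = 20 + (-3/2 + 3)² = 20 + (3/2)² = 20 + 9/4 = 89/4 ≈ 22.250)
O³ = (89/4)³ = 704969/64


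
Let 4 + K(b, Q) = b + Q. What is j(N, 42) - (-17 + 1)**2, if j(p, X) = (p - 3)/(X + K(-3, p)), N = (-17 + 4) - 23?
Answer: -217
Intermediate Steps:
K(b, Q) = -4 + Q + b (K(b, Q) = -4 + (b + Q) = -4 + (Q + b) = -4 + Q + b)
N = -36 (N = -13 - 23 = -36)
j(p, X) = (-3 + p)/(-7 + X + p) (j(p, X) = (p - 3)/(X + (-4 + p - 3)) = (-3 + p)/(X + (-7 + p)) = (-3 + p)/(-7 + X + p))
j(N, 42) - (-17 + 1)**2 = (-3 - 36)/(-7 + 42 - 36) - (-17 + 1)**2 = -39/(-1) - 1*(-16)**2 = -1*(-39) - 1*256 = 39 - 256 = -217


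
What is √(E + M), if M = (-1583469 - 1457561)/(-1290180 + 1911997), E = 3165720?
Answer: √1224043949043205570/621817 ≈ 1779.2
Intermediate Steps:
M = -3041030/621817 ≈ -4.8906
√(E + M) = √(3165720 - 3041030/621817) = √(1968495472210/621817) = √1224043949043205570/621817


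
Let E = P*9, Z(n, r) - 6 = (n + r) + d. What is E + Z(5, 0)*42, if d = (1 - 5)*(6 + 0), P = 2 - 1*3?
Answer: -555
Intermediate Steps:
P = -1 (P = 2 - 3 = -1)
d = -24 (d = -4*6 = -24)
Z(n, r) = -18 + n + r (Z(n, r) = 6 + ((n + r) - 24) = 6 + (-24 + n + r) = -18 + n + r)
E = -9 (E = -1*9 = -9)
E + Z(5, 0)*42 = -9 + (-18 + 5 + 0)*42 = -9 - 13*42 = -9 - 546 = -555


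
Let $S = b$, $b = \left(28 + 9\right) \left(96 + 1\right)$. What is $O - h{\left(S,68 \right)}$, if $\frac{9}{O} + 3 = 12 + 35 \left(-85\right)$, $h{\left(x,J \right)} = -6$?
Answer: $\frac{17787}{2966} \approx 5.997$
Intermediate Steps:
$b = 3589$ ($b = 37 \cdot 97 = 3589$)
$S = 3589$
$O = - \frac{9}{2966}$ ($O = \frac{9}{-3 + \left(12 + 35 \left(-85\right)\right)} = \frac{9}{-3 + \left(12 - 2975\right)} = \frac{9}{-3 - 2963} = \frac{9}{-2966} = 9 \left(- \frac{1}{2966}\right) = - \frac{9}{2966} \approx -0.0030344$)
$O - h{\left(S,68 \right)} = - \frac{9}{2966} - -6 = - \frac{9}{2966} + 6 = \frac{17787}{2966}$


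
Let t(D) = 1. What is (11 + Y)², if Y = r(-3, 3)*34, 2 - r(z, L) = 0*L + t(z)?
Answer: 2025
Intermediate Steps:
r(z, L) = 1 (r(z, L) = 2 - (0*L + 1) = 2 - (0 + 1) = 2 - 1*1 = 2 - 1 = 1)
Y = 34 (Y = 1*34 = 34)
(11 + Y)² = (11 + 34)² = 45² = 2025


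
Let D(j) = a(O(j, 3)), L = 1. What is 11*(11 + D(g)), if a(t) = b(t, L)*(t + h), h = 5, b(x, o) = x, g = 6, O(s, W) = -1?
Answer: 77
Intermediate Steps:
a(t) = t*(5 + t) (a(t) = t*(t + 5) = t*(5 + t))
D(j) = -4 (D(j) = -(5 - 1) = -1*4 = -4)
11*(11 + D(g)) = 11*(11 - 4) = 11*7 = 77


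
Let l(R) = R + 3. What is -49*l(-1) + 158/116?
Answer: -5605/58 ≈ -96.638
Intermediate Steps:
l(R) = 3 + R
-49*l(-1) + 158/116 = -49*(3 - 1) + 158/116 = -49*2 + 158*(1/116) = -98 + 79/58 = -5605/58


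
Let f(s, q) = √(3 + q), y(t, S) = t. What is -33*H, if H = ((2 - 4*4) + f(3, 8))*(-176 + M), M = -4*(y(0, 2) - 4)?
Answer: -73920 + 5280*√11 ≈ -56408.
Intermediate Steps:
M = 16 (M = -4*(0 - 4) = -4*(-4) = 16)
H = 2240 - 160*√11 (H = ((2 - 4*4) + √(3 + 8))*(-176 + 16) = ((2 - 16) + √11)*(-160) = (-14 + √11)*(-160) = 2240 - 160*√11 ≈ 1709.3)
-33*H = -33*(2240 - 160*√11) = -73920 + 5280*√11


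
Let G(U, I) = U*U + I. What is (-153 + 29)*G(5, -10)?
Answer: -1860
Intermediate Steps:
G(U, I) = I + U² (G(U, I) = U² + I = I + U²)
(-153 + 29)*G(5, -10) = (-153 + 29)*(-10 + 5²) = -124*(-10 + 25) = -124*15 = -1860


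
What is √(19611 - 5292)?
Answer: 3*√1591 ≈ 119.66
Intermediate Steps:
√(19611 - 5292) = √14319 = 3*√1591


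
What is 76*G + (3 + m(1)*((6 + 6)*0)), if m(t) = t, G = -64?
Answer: -4861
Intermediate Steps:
76*G + (3 + m(1)*((6 + 6)*0)) = 76*(-64) + (3 + 1*((6 + 6)*0)) = -4864 + (3 + 1*(12*0)) = -4864 + (3 + 1*0) = -4864 + (3 + 0) = -4864 + 3 = -4861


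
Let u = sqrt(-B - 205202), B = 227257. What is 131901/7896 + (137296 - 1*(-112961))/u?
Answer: 6281/376 - 83419*I*sqrt(5339)/16017 ≈ 16.705 - 380.55*I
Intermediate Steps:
u = 9*I*sqrt(5339) (u = sqrt(-1*227257 - 205202) = sqrt(-227257 - 205202) = sqrt(-432459) = 9*I*sqrt(5339) ≈ 657.62*I)
131901/7896 + (137296 - 1*(-112961))/u = 131901/7896 + (137296 - 1*(-112961))/((9*I*sqrt(5339))) = 131901*(1/7896) + (137296 + 112961)*(-I*sqrt(5339)/48051) = 6281/376 + 250257*(-I*sqrt(5339)/48051) = 6281/376 - 83419*I*sqrt(5339)/16017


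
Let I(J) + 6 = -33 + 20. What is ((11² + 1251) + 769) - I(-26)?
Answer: 2160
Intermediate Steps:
I(J) = -19 (I(J) = -6 + (-33 + 20) = -6 - 13 = -19)
((11² + 1251) + 769) - I(-26) = ((11² + 1251) + 769) - 1*(-19) = ((121 + 1251) + 769) + 19 = (1372 + 769) + 19 = 2141 + 19 = 2160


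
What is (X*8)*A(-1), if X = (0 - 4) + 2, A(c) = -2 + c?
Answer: 48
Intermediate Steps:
X = -2 (X = -4 + 2 = -2)
(X*8)*A(-1) = (-2*8)*(-2 - 1) = -16*(-3) = 48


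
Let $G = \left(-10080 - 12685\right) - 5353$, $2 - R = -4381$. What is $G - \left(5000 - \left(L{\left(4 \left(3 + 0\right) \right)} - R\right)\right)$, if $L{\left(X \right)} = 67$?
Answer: $-37434$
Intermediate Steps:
$R = 4383$ ($R = 2 - -4381 = 2 + 4381 = 4383$)
$G = -28118$ ($G = -22765 - 5353 = -28118$)
$G - \left(5000 - \left(L{\left(4 \left(3 + 0\right) \right)} - R\right)\right) = -28118 - \left(5000 - \left(67 - 4383\right)\right) = -28118 - \left(5000 - -4316\right) = -28118 - \left(5000 + 4316\right) = -28118 - 9316 = -37434$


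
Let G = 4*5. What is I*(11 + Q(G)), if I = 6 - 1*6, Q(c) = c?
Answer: 0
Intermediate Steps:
G = 20
I = 0 (I = 6 - 6 = 0)
I*(11 + Q(G)) = 0*(11 + 20) = 0*31 = 0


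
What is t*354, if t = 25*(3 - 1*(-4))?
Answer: 61950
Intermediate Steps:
t = 175 (t = 25*(3 + 4) = 25*7 = 175)
t*354 = 175*354 = 61950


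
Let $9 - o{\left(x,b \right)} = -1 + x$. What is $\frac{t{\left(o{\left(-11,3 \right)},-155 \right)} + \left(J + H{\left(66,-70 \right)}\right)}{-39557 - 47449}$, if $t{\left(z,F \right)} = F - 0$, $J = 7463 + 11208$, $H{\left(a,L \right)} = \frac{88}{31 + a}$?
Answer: $- \frac{898070}{4219791} \approx -0.21282$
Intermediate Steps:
$o{\left(x,b \right)} = 10 - x$ ($o{\left(x,b \right)} = 9 - \left(-1 + x\right) = 10 - x$)
$J = 18671$
$t{\left(z,F \right)} = F$ ($t{\left(z,F \right)} = F + 0 = F$)
$\frac{t{\left(o{\left(-11,3 \right)},-155 \right)} + \left(J + H{\left(66,-70 \right)}\right)}{-39557 - 47449} = \frac{-155 + \left(18671 + \frac{88}{31 + 66}\right)}{-39557 - 47449} = \frac{-155 + \left(18671 + \frac{88}{97}\right)}{-87006} = \left(-155 + \left(18671 + 88 \cdot \frac{1}{97}\right)\right) \left(- \frac{1}{87006}\right) = \left(-155 + \left(18671 + \frac{88}{97}\right)\right) \left(- \frac{1}{87006}\right) = \left(-155 + \frac{1811175}{97}\right) \left(- \frac{1}{87006}\right) = \frac{1796140}{97} \left(- \frac{1}{87006}\right) = - \frac{898070}{4219791}$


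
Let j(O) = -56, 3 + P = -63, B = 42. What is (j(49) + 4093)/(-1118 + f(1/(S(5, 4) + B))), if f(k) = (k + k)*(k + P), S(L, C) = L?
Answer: -8917733/2475864 ≈ -3.6019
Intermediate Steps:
P = -66 (P = -3 - 63 = -66)
f(k) = 2*k*(-66 + k) (f(k) = (k + k)*(k - 66) = (2*k)*(-66 + k) = 2*k*(-66 + k))
(j(49) + 4093)/(-1118 + f(1/(S(5, 4) + B))) = (-56 + 4093)/(-1118 + 2*(-66 + 1/(5 + 42))/(5 + 42)) = 4037/(-1118 + 2*(-66 + 1/47)/47) = 4037/(-1118 + 2*(1/47)*(-66 + 1/47)) = 4037/(-1118 + 2*(1/47)*(-3101/47)) = 4037/(-1118 - 6202/2209) = 4037/(-2475864/2209) = 4037*(-2209/2475864) = -8917733/2475864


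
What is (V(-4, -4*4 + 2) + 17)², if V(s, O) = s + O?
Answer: 1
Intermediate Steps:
V(s, O) = O + s
(V(-4, -4*4 + 2) + 17)² = (((-4*4 + 2) - 4) + 17)² = (((-16 + 2) - 4) + 17)² = ((-14 - 4) + 17)² = (-18 + 17)² = (-1)² = 1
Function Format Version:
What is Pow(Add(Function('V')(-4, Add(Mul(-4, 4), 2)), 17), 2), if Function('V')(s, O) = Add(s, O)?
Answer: 1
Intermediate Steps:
Function('V')(s, O) = Add(O, s)
Pow(Add(Function('V')(-4, Add(Mul(-4, 4), 2)), 17), 2) = Pow(Add(Add(Add(Mul(-4, 4), 2), -4), 17), 2) = Pow(Add(Add(Add(-16, 2), -4), 17), 2) = Pow(Add(Add(-14, -4), 17), 2) = Pow(Add(-18, 17), 2) = Pow(-1, 2) = 1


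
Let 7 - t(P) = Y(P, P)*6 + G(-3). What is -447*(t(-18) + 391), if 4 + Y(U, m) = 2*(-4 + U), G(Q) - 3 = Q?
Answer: -306642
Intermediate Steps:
G(Q) = 3 + Q
Y(U, m) = -12 + 2*U (Y(U, m) = -4 + 2*(-4 + U) = -4 + (-8 + 2*U) = -12 + 2*U)
t(P) = 79 - 12*P (t(P) = 7 - ((-12 + 2*P)*6 + (3 - 3)) = 7 - ((-72 + 12*P) + 0) = 7 - (-72 + 12*P) = 7 + (72 - 12*P) = 79 - 12*P)
-447*(t(-18) + 391) = -447*((79 - 12*(-18)) + 391) = -447*((79 + 216) + 391) = -447*(295 + 391) = -447*686 = -306642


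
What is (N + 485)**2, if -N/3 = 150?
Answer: 1225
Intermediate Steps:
N = -450 (N = -3*150 = -450)
(N + 485)**2 = (-450 + 485)**2 = 35**2 = 1225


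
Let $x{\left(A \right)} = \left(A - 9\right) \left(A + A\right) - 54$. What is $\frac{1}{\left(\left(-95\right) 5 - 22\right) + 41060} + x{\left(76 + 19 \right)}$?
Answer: $\frac{660609019}{40563} \approx 16286.0$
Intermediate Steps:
$x{\left(A \right)} = -54 + 2 A \left(-9 + A\right)$ ($x{\left(A \right)} = \left(-9 + A\right) 2 A - 54 = 2 A \left(-9 + A\right) - 54 = -54 + 2 A \left(-9 + A\right)$)
$\frac{1}{\left(\left(-95\right) 5 - 22\right) + 41060} + x{\left(76 + 19 \right)} = \frac{1}{\left(\left(-95\right) 5 - 22\right) + 41060} - \left(54 - 2 \left(76 + 19\right)^{2} + 18 \left(76 + 19\right)\right) = \frac{1}{\left(-475 - 22\right) + 41060} - \left(1764 - 18050\right) = \frac{1}{-497 + 41060} - -16286 = \frac{1}{40563} - -16286 = \frac{1}{40563} + 16286 = \frac{660609019}{40563}$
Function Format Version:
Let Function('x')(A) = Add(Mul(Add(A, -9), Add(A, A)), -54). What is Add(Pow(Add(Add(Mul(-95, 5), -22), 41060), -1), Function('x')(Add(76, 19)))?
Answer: Rational(660609019, 40563) ≈ 16286.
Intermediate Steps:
Function('x')(A) = Add(-54, Mul(2, A, Add(-9, A))) (Function('x')(A) = Add(Mul(Add(-9, A), Mul(2, A)), -54) = Add(Mul(2, A, Add(-9, A)), -54) = Add(-54, Mul(2, A, Add(-9, A))))
Add(Pow(Add(Add(Mul(-95, 5), -22), 41060), -1), Function('x')(Add(76, 19))) = Add(Pow(Add(Add(Mul(-95, 5), -22), 41060), -1), Add(-54, Mul(-18, Add(76, 19)), Mul(2, Pow(Add(76, 19), 2)))) = Add(Pow(Add(Add(-475, -22), 41060), -1), Add(-54, Mul(-18, 95), Mul(2, Pow(95, 2)))) = Add(Pow(Add(-497, 41060), -1), Add(-54, -1710, Mul(2, 9025))) = Add(Pow(40563, -1), Add(-54, -1710, 18050)) = Add(Rational(1, 40563), 16286) = Rational(660609019, 40563)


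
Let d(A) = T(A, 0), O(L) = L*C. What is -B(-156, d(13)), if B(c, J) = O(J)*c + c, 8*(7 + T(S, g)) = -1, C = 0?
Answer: 156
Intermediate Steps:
O(L) = 0 (O(L) = L*0 = 0)
T(S, g) = -57/8 (T(S, g) = -7 + (⅛)*(-1) = -7 - ⅛ = -57/8)
d(A) = -57/8
B(c, J) = c (B(c, J) = 0*c + c = 0 + c = c)
-B(-156, d(13)) = -1*(-156) = 156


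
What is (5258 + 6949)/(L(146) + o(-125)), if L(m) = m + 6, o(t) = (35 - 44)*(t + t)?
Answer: 12207/2402 ≈ 5.0820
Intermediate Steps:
o(t) = -18*t
L(m) = 6 + m
(5258 + 6949)/(L(146) + o(-125)) = (5258 + 6949)/((6 + 146) - 18*(-125)) = 12207/(152 + 2250) = 12207/2402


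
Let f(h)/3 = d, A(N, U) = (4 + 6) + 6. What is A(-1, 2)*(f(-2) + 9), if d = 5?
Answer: 384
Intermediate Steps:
A(N, U) = 16 (A(N, U) = 10 + 6 = 16)
f(h) = 15 (f(h) = 3*5 = 15)
A(-1, 2)*(f(-2) + 9) = 16*(15 + 9) = 16*24 = 384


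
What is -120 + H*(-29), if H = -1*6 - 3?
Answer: 141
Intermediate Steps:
H = -9 (H = -6 - 3 = -9)
-120 + H*(-29) = -120 - 9*(-29) = -120 + 261 = 141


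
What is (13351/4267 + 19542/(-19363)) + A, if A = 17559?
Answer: 85349025914/4860113 ≈ 17561.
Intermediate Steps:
(13351/4267 + 19542/(-19363)) + A = (13351/4267 + 19542/(-19363)) + 17559 = (13351*(1/4267) + 19542*(-1/19363)) + 17559 = (13351/4267 - 19542/19363) + 17559 = 10301747/4860113 + 17559 = 85349025914/4860113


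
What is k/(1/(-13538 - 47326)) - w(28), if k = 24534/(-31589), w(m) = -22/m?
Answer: 20905670743/442246 ≈ 47272.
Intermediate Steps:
k = -24534/31589 (k = 24534*(-1/31589) = -24534/31589 ≈ -0.77666)
k/(1/(-13538 - 47326)) - w(28) = -24534/(31589*(1/(-13538 - 47326))) - (-22)/28 = -24534/(31589*(1/(-60864))) - (-22)/28 = -24534/(31589*(-1/60864)) - 1*(-11/14) = -24534/31589*(-60864) + 11/14 = 1493237376/31589 + 11/14 = 20905670743/442246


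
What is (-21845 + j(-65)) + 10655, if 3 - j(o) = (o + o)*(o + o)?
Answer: -28087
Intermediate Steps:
j(o) = 3 - 4*o² (j(o) = 3 - (o + o)*(o + o) = 3 - 2*o*2*o = 3 - 4*o²)
(-21845 + j(-65)) + 10655 = (-21845 + (3 - 4*(-65)²)) + 10655 = (-21845 + (3 - 4*4225)) + 10655 = (-21845 + (3 - 16900)) + 10655 = (-21845 - 16897) + 10655 = -38742 + 10655 = -28087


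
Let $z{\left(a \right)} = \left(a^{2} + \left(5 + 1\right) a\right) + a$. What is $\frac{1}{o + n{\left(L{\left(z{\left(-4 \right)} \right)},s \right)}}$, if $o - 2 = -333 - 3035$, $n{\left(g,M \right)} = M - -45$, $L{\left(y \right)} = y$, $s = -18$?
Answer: $- \frac{1}{3339} \approx -0.00029949$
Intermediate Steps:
$z{\left(a \right)} = a^{2} + 7 a$ ($z{\left(a \right)} = \left(a^{2} + 6 a\right) + a = a^{2} + 7 a$)
$n{\left(g,M \right)} = 45 + M$ ($n{\left(g,M \right)} = M + 45 = 45 + M$)
$o = -3366$ ($o = 2 - 3368 = -3366$)
$\frac{1}{o + n{\left(L{\left(z{\left(-4 \right)} \right)},s \right)}} = \frac{1}{-3366 + \left(45 - 18\right)} = \frac{1}{-3366 + 27} = \frac{1}{-3339} = - \frac{1}{3339}$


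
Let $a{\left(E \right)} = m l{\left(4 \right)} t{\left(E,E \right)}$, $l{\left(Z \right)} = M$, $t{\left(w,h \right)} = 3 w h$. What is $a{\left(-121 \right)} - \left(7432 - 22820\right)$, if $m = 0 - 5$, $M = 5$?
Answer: $-1082687$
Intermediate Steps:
$t{\left(w,h \right)} = 3 h w$
$m = -5$
$l{\left(Z \right)} = 5$
$a{\left(E \right)} = - 75 E^{2}$ ($a{\left(E \right)} = \left(-5\right) 5 \cdot 3 E E = - 25 \cdot 3 E^{2} = - 75 E^{2}$)
$a{\left(-121 \right)} - \left(7432 - 22820\right) = - 75 \left(-121\right)^{2} - \left(7432 - 22820\right) = \left(-75\right) 14641 - -15388 = -1098075 + 15388 = -1082687$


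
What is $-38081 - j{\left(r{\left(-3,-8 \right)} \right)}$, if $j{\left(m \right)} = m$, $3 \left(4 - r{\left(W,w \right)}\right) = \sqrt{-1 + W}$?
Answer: $-38085 + \frac{2 i}{3} \approx -38085.0 + 0.66667 i$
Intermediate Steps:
$r{\left(W,w \right)} = 4 - \frac{\sqrt{-1 + W}}{3}$
$-38081 - j{\left(r{\left(-3,-8 \right)} \right)} = -38081 - \left(4 - \frac{\sqrt{-1 - 3}}{3}\right) = -38081 - \left(4 - \frac{\sqrt{-4}}{3}\right) = -38081 - \left(4 - \frac{2 i}{3}\right) = -38085 + \frac{2 i}{3}$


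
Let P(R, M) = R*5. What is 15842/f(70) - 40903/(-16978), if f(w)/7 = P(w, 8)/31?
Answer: 4219071053/20798050 ≈ 202.86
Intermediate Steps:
P(R, M) = 5*R
f(w) = 35*w/31 (f(w) = 7*((5*w)/31) = 7*((5*w)*(1/31)) = 7*(5*w/31) = 35*w/31)
15842/f(70) - 40903/(-16978) = 15842/(((35/31)*70)) - 40903/(-16978) = 15842/(2450/31) - 40903*(-1/16978) = 15842*(31/2450) + 40903/16978 = 245551/1225 + 40903/16978 = 4219071053/20798050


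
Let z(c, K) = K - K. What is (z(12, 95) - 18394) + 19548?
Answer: 1154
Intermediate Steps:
z(c, K) = 0
(z(12, 95) - 18394) + 19548 = (0 - 18394) + 19548 = -18394 + 19548 = 1154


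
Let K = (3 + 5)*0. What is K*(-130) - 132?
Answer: -132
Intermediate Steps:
K = 0 (K = 8*0 = 0)
K*(-130) - 132 = 0*(-130) - 132 = 0 - 132 = -132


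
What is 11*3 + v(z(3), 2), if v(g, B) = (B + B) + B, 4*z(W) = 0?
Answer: 39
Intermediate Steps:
z(W) = 0 (z(W) = (1/4)*0 = 0)
v(g, B) = 3*B (v(g, B) = 2*B + B = 3*B)
11*3 + v(z(3), 2) = 11*3 + 3*2 = 33 + 6 = 39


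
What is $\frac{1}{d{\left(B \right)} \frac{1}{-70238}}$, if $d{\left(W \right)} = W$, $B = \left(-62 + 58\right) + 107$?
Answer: $- \frac{70238}{103} \approx -681.92$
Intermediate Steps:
$B = 103$ ($B = -4 + 107 = 103$)
$\frac{1}{d{\left(B \right)} \frac{1}{-70238}} = \frac{1}{103 \frac{1}{-70238}} = \frac{1}{103 \left(- \frac{1}{70238}\right)} = \frac{1}{- \frac{103}{70238}} = - \frac{70238}{103}$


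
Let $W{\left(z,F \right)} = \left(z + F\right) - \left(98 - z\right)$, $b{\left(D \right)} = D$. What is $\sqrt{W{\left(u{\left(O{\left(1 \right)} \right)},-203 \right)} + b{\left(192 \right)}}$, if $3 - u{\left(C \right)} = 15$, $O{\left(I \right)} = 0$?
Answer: $i \sqrt{133} \approx 11.533 i$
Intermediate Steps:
$u{\left(C \right)} = -12$ ($u{\left(C \right)} = 3 - 15 = -12$)
$W{\left(z,F \right)} = -98 + F + 2 z$ ($W{\left(z,F \right)} = \left(F + z\right) + \left(-98 + z\right) = -98 + F + 2 z$)
$\sqrt{W{\left(u{\left(O{\left(1 \right)} \right)},-203 \right)} + b{\left(192 \right)}} = \sqrt{\left(-98 - 203 + 2 \left(-12\right)\right) + 192} = \sqrt{\left(-98 - 203 - 24\right) + 192} = \sqrt{-325 + 192} = \sqrt{-133} = i \sqrt{133}$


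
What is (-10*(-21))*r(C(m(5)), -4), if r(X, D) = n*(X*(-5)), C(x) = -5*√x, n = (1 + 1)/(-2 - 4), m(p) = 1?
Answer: -1750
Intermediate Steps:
n = -⅓ (n = 2/(-6) = 2*(-⅙) = -⅓ ≈ -0.33333)
r(X, D) = 5*X/3 (r(X, D) = -X*(-5)/3 = -(-5)*X/3 = 5*X/3)
(-10*(-21))*r(C(m(5)), -4) = (-10*(-21))*(5*(-5*√1)/3) = 210*(5*(-5*1)/3) = 210*((5/3)*(-5)) = 210*(-25/3) = -1750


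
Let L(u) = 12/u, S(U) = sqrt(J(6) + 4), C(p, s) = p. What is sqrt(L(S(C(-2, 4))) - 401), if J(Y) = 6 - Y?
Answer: I*sqrt(395) ≈ 19.875*I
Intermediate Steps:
S(U) = 2 (S(U) = sqrt((6 - 1*6) + 4) = sqrt((6 - 6) + 4) = sqrt(0 + 4) = sqrt(4) = 2)
sqrt(L(S(C(-2, 4))) - 401) = sqrt(12/2 - 401) = sqrt(12*(1/2) - 401) = sqrt(6 - 401) = sqrt(-395) = I*sqrt(395)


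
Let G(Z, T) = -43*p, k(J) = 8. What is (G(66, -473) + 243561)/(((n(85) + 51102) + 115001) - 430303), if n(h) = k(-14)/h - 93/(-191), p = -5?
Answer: -3957703360/4289277567 ≈ -0.92270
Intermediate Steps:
G(Z, T) = 215 (G(Z, T) = -43*(-5) = 215)
n(h) = 93/191 + 8/h (n(h) = 8/h - 93/(-191) = 8/h - 93*(-1/191) = 8/h + 93/191 = 93/191 + 8/h)
(G(66, -473) + 243561)/(((n(85) + 51102) + 115001) - 430303) = (215 + 243561)/((((93/191 + 8/85) + 51102) + 115001) - 430303) = 243776/((((93/191 + 8*(1/85)) + 51102) + 115001) - 430303) = 243776/((((93/191 + 8/85) + 51102) + 115001) - 430303) = 243776/(((9433/16235 + 51102) + 115001) - 430303) = 243776/((829650403/16235 + 115001) - 430303) = 243776/(2696691638/16235 - 430303) = 243776/(-4289277567/16235) = 243776*(-16235/4289277567) = -3957703360/4289277567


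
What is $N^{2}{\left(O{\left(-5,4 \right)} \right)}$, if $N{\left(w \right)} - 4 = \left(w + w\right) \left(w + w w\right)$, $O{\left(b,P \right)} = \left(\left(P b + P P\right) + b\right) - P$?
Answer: $16418704$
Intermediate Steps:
$O{\left(b,P \right)} = b + P^{2} - P + P b$ ($O{\left(b,P \right)} = \left(\left(P b + P^{2}\right) + b\right) - P = \left(\left(P^{2} + P b\right) + b\right) - P = \left(b + P^{2} + P b\right) - P = b + P^{2} - P + P b$)
$N{\left(w \right)} = 4 + 2 w \left(w + w^{2}\right)$ ($N{\left(w \right)} = 4 + \left(w + w\right) \left(w + w w\right) = 4 + 2 w \left(w + w^{2}\right)$)
$N^{2}{\left(O{\left(-5,4 \right)} \right)} = \left(4 + 2 \left(-5 + 4^{2} - 4 + 4 \left(-5\right)\right)^{2} + 2 \left(-5 + 4^{2} - 4 + 4 \left(-5\right)\right)^{3}\right)^{2} = \left(4 + 2 \left(-5 + 16 - 4 - 20\right)^{2} + 2 \left(-5 + 16 - 4 - 20\right)^{3}\right)^{2} = \left(4 + 2 \left(-13\right)^{2} + 2 \left(-13\right)^{3}\right)^{2} = \left(4 + 2 \cdot 169 + 2 \left(-2197\right)\right)^{2} = \left(4 + 338 - 4394\right)^{2} = \left(-4052\right)^{2} = 16418704$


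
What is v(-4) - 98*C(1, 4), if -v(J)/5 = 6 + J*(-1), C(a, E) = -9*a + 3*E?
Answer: -344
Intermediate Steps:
v(J) = -30 + 5*J (v(J) = -5*(6 + J*(-1)) = -5*(6 - J) = -30 + 5*J)
v(-4) - 98*C(1, 4) = (-30 + 5*(-4)) - 98*(-9*1 + 3*4) = (-30 - 20) - 98*(-9 + 12) = -50 - 98*3 = -50 - 294 = -344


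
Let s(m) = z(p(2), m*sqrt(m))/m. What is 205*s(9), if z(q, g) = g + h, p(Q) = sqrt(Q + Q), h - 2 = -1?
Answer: 5740/9 ≈ 637.78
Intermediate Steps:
h = 1 (h = 2 - 1 = 1)
p(Q) = sqrt(2)*sqrt(Q) (p(Q) = sqrt(2*Q) = sqrt(2)*sqrt(Q))
z(q, g) = 1 + g (z(q, g) = g + 1 = 1 + g)
s(m) = (1 + m**(3/2))/m (s(m) = (1 + m*sqrt(m))/m = (1 + m**(3/2))/m)
205*s(9) = 205*((1 + 9**(3/2))/9) = 205*((1 + 27)/9) = 205*((1/9)*28) = 205*(28/9) = 5740/9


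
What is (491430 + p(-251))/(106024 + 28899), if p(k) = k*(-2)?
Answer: 491932/134923 ≈ 3.6460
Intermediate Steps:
p(k) = -2*k
(491430 + p(-251))/(106024 + 28899) = (491430 - 2*(-251))/(106024 + 28899) = (491430 + 502)/134923 = 491932*(1/134923) = 491932/134923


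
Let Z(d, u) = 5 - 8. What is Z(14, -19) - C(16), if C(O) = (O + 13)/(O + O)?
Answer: -125/32 ≈ -3.9063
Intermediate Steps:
Z(d, u) = -3
C(O) = (13 + O)/(2*O) (C(O) = (13 + O)/((2*O)) = (13 + O)*(1/(2*O)) = (13 + O)/(2*O))
Z(14, -19) - C(16) = -3 - (13 + 16)/(2*16) = -3 - 29/(2*16) = -3 - 1*29/32 = -3 - 29/32 = -125/32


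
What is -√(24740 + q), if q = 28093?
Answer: -√52833 ≈ -229.85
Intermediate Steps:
-√(24740 + q) = -√(24740 + 28093) = -√52833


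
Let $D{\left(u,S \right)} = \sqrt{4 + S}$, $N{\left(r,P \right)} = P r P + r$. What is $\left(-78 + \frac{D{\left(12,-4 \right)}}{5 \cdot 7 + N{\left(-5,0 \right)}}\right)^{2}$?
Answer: $6084$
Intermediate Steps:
$N{\left(r,P \right)} = r + r P^{2}$ ($N{\left(r,P \right)} = r P^{2} + r = r + r P^{2}$)
$\left(-78 + \frac{D{\left(12,-4 \right)}}{5 \cdot 7 + N{\left(-5,0 \right)}}\right)^{2} = \left(-78 + \frac{\sqrt{4 - 4}}{5 \cdot 7 - 5 \left(1 + 0^{2}\right)}\right)^{2} = \left(-78 + \frac{\sqrt{0}}{35 - 5 \left(1 + 0\right)}\right)^{2} = \left(-78 + \frac{0}{35 - 5}\right)^{2} = \left(-78 + \frac{0}{30}\right)^{2} = \left(-78 + 0 \cdot \frac{1}{30}\right)^{2} = \left(-78 + 0\right)^{2} = \left(-78\right)^{2} = 6084$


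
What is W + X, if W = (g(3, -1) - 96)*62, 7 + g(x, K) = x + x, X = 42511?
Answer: 36497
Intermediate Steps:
g(x, K) = -7 + 2*x (g(x, K) = -7 + (x + x) = -7 + 2*x)
W = -6014 (W = ((-7 + 2*3) - 96)*62 = ((-7 + 6) - 96)*62 = (-1 - 96)*62 = -97*62 = -6014)
W + X = -6014 + 42511 = 36497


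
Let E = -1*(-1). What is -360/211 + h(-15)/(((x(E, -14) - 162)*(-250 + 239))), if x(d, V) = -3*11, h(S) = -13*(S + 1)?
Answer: -56446/34815 ≈ -1.6213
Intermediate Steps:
E = 1
h(S) = -13 - 13*S (h(S) = -13*(1 + S) = -13 - 13*S)
x(d, V) = -33
-360/211 + h(-15)/(((x(E, -14) - 162)*(-250 + 239))) = -360/211 + (-13 - 13*(-15))/(((-33 - 162)*(-250 + 239))) = -360*1/211 + (-13 + 195)/((-195*(-11))) = -360/211 + 182/2145 = -360/211 + 182*(1/2145) = -360/211 + 14/165 = -56446/34815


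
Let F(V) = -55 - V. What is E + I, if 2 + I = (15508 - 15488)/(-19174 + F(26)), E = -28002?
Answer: -107843408/3851 ≈ -28004.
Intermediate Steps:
I = -7706/3851 (I = -2 + (15508 - 15488)/(-19174 + (-55 - 1*26)) = -2 + 20/(-19174 + (-55 - 26)) = -2 + 20/(-19174 - 81) = -2 + 20/(-19255) = -2 + 20*(-1/19255) = -2 - 4/3851 = -7706/3851 ≈ -2.0010)
E + I = -28002 - 7706/3851 = -107843408/3851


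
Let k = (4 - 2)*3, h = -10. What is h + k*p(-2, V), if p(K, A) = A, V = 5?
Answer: 20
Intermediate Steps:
k = 6 (k = 2*3 = 6)
h + k*p(-2, V) = -10 + 6*5 = -10 + 30 = 20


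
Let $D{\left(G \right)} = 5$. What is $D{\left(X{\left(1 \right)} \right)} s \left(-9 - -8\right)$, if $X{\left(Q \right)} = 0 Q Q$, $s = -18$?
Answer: $90$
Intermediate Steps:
$X{\left(Q \right)} = 0$ ($X{\left(Q \right)} = 0 Q = 0$)
$D{\left(X{\left(1 \right)} \right)} s \left(-9 - -8\right) = 5 \left(-18\right) \left(-9 - -8\right) = - 90 \left(-9 + 8\right) = \left(-90\right) \left(-1\right) = 90$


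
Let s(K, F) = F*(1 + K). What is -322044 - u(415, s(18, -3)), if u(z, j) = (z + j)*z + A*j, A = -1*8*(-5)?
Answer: -468334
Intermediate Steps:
A = 40 (A = -8*(-5) = 40)
u(z, j) = 40*j + z*(j + z) (u(z, j) = (z + j)*z + 40*j = (j + z)*z + 40*j = z*(j + z) + 40*j = 40*j + z*(j + z))
-322044 - u(415, s(18, -3)) = -322044 - (415**2 + 40*(-3*(1 + 18)) - 3*(1 + 18)*415) = -322044 - (172225 + 40*(-3*19) - 3*19*415) = -322044 - (172225 + 40*(-57) - 57*415) = -322044 - (172225 - 2280 - 23655) = -322044 - 1*146290 = -322044 - 146290 = -468334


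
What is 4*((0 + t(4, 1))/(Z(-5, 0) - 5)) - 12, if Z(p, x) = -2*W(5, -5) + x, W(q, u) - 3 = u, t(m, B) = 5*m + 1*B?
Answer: -96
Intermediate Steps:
t(m, B) = B + 5*m (t(m, B) = 5*m + B = B + 5*m)
W(q, u) = 3 + u
Z(p, x) = 4 + x (Z(p, x) = -2*(3 - 5) + x = -2*(-2) + x = 4 + x)
4*((0 + t(4, 1))/(Z(-5, 0) - 5)) - 12 = 4*((0 + (1 + 5*4))/((4 + 0) - 5)) - 12 = 4*((0 + (1 + 20))/(4 - 5)) - 12 = 4*((0 + 21)/(-1)) - 12 = 4*(21*(-1)) - 12 = 4*(-21) - 12 = -84 - 12 = -96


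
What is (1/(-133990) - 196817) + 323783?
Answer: 17012174339/133990 ≈ 1.2697e+5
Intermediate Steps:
(1/(-133990) - 196817) + 323783 = (-1/133990 - 196817) + 323783 = -26371509831/133990 + 323783 = 17012174339/133990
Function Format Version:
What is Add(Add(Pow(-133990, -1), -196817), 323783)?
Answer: Rational(17012174339, 133990) ≈ 1.2697e+5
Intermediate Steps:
Add(Add(Pow(-133990, -1), -196817), 323783) = Add(Add(Rational(-1, 133990), -196817), 323783) = Add(Rational(-26371509831, 133990), 323783) = Rational(17012174339, 133990)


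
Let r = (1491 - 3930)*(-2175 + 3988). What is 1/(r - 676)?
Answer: -1/4422583 ≈ -2.2611e-7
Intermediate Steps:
r = -4421907 (r = -2439*1813 = -4421907)
1/(r - 676) = 1/(-4421907 - 676) = 1/(-4422583) = -1/4422583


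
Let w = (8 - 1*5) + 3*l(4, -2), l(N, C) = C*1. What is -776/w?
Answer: 776/3 ≈ 258.67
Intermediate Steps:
l(N, C) = C
w = -3 (w = (8 - 1*5) + 3*(-2) = (8 - 5) - 6 = 3 - 6 = -3)
-776/w = -776/(-3) = -776*(-⅓) = 776/3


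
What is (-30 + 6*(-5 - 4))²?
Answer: 7056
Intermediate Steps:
(-30 + 6*(-5 - 4))² = (-30 + 6*(-9))² = (-30 - 54)² = (-84)² = 7056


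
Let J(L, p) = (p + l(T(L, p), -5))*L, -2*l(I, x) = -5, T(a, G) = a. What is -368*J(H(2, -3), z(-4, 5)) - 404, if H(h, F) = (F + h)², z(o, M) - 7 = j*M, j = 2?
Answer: -7580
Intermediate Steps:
l(I, x) = 5/2 (l(I, x) = -½*(-5) = 5/2)
z(o, M) = 7 + 2*M
J(L, p) = L*(5/2 + p) (J(L, p) = (p + 5/2)*L = (5/2 + p)*L = L*(5/2 + p))
-368*J(H(2, -3), z(-4, 5)) - 404 = -184*(-3 + 2)²*(5 + 2*(7 + 2*5)) - 404 = -184*(-1)²*(5 + 2*(7 + 10)) - 404 = -184*(5 + 2*17) - 404 = -184*(5 + 34) - 404 = -184*39 - 404 = -368*39/2 - 404 = -7176 - 404 = -7580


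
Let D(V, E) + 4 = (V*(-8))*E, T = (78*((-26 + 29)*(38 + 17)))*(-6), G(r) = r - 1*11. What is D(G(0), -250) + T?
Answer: -99224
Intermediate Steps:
G(r) = -11 + r (G(r) = r - 11 = -11 + r)
T = -77220 (T = (78*(3*55))*(-6) = (78*165)*(-6) = 12870*(-6) = -77220)
D(V, E) = -4 - 8*E*V (D(V, E) = -4 + (V*(-8))*E = -4 + (-8*V)*E = -4 - 8*E*V)
D(G(0), -250) + T = (-4 - 8*(-250)*(-11 + 0)) - 77220 = (-4 - 8*(-250)*(-11)) - 77220 = (-4 - 22000) - 77220 = -22004 - 77220 = -99224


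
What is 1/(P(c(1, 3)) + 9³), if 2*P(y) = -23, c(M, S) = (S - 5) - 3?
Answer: 2/1435 ≈ 0.0013937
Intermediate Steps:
c(M, S) = -8 + S (c(M, S) = (-5 + S) - 3 = -8 + S)
P(y) = -23/2 (P(y) = (½)*(-23) = -23/2)
1/(P(c(1, 3)) + 9³) = 1/(-23/2 + 9³) = 1/(-23/2 + 729) = 1/(1435/2) = 2/1435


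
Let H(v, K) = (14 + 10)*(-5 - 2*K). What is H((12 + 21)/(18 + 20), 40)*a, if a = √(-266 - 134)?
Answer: -40800*I ≈ -40800.0*I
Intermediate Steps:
H(v, K) = -120 - 48*K (H(v, K) = 24*(-5 - 2*K) = -120 - 48*K)
a = 20*I (a = √(-400) = 20*I ≈ 20.0*I)
H((12 + 21)/(18 + 20), 40)*a = (-120 - 48*40)*(20*I) = (-120 - 1920)*(20*I) = -40800*I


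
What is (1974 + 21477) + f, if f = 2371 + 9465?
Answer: 35287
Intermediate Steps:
f = 11836
(1974 + 21477) + f = (1974 + 21477) + 11836 = 23451 + 11836 = 35287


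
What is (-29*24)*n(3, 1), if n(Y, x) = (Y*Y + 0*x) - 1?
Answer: -5568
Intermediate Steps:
n(Y, x) = -1 + Y² (n(Y, x) = (Y² + 0) - 1 = Y² - 1 = -1 + Y²)
(-29*24)*n(3, 1) = (-29*24)*(-1 + 3²) = -696*(-1 + 9) = -696*8 = -5568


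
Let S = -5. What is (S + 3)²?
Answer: 4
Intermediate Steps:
(S + 3)² = (-5 + 3)² = (-2)² = 4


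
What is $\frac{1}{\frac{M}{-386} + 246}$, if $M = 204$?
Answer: $\frac{193}{47376} \approx 0.0040738$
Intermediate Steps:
$\frac{1}{\frac{M}{-386} + 246} = \frac{1}{\frac{204}{-386} + 246} = \frac{1}{204 \left(- \frac{1}{386}\right) + 246} = \frac{1}{- \frac{102}{193} + 246} = \frac{1}{\frac{47376}{193}} = \frac{193}{47376}$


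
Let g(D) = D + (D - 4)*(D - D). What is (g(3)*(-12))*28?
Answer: -1008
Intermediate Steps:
g(D) = D (g(D) = D + (-4 + D)*0 = D + 0 = D)
(g(3)*(-12))*28 = (3*(-12))*28 = -36*28 = -1008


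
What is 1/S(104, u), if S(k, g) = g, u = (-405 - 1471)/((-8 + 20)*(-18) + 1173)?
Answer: -957/1876 ≈ -0.51013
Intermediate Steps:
u = -1876/957 (u = -1876/(12*(-18) + 1173) = -1876/(-216 + 1173) = -1876/957 ≈ -1.9603)
1/S(104, u) = 1/(-1876/957) = -957/1876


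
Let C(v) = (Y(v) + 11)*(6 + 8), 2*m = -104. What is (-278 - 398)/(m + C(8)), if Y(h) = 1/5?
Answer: -845/131 ≈ -6.4504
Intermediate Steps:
m = -52 (m = (1/2)*(-104) = -52)
Y(h) = 1/5
C(v) = 784/5 (C(v) = (1/5 + 11)*(6 + 8) = (56/5)*14 = 784/5)
(-278 - 398)/(m + C(8)) = (-278 - 398)/(-52 + 784/5) = -676/524/5 = -676*5/524 = -845/131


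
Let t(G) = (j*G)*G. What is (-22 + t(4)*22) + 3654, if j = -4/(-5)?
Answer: 19568/5 ≈ 3913.6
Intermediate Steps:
j = ⅘ (j = -4*(-⅕) = ⅘ ≈ 0.80000)
t(G) = 4*G²/5 (t(G) = (4*G/5)*G = 4*G²/5)
(-22 + t(4)*22) + 3654 = (-22 + ((⅘)*4²)*22) + 3654 = (-22 + ((⅘)*16)*22) + 3654 = (-22 + (64/5)*22) + 3654 = (-22 + 1408/5) + 3654 = 1298/5 + 3654 = 19568/5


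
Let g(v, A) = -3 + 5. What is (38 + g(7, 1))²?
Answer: 1600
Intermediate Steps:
g(v, A) = 2
(38 + g(7, 1))² = (38 + 2)² = 40² = 1600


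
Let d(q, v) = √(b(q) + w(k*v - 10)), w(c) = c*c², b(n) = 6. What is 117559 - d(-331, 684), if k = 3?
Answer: 117559 - √8514658094 ≈ 25284.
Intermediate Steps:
w(c) = c³
d(q, v) = √(6 + (-10 + 3*v)³) (d(q, v) = √(6 + (3*v - 10)³) = √(6 + (-10 + 3*v)³))
117559 - d(-331, 684) = 117559 - √(6 + (-10 + 3*684)³) = 117559 - √(6 + (-10 + 2052)³) = 117559 - √(6 + 2042³) = 117559 - √(6 + 8514658088) = 117559 - √8514658094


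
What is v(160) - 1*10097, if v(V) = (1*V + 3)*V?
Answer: 15983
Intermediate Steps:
v(V) = V*(3 + V) (v(V) = (V + 3)*V = (3 + V)*V = V*(3 + V))
v(160) - 1*10097 = 160*(3 + 160) - 1*10097 = 160*163 - 10097 = 26080 - 10097 = 15983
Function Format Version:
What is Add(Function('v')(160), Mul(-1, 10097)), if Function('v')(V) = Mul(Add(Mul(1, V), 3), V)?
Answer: 15983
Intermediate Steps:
Function('v')(V) = Mul(V, Add(3, V)) (Function('v')(V) = Mul(Add(V, 3), V) = Mul(Add(3, V), V) = Mul(V, Add(3, V)))
Add(Function('v')(160), Mul(-1, 10097)) = Add(Mul(160, Add(3, 160)), Mul(-1, 10097)) = Add(Mul(160, 163), -10097) = Add(26080, -10097) = 15983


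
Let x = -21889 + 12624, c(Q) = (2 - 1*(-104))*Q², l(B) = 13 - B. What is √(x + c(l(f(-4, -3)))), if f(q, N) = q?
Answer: √21369 ≈ 146.18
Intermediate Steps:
c(Q) = 106*Q² (c(Q) = (2 + 104)*Q² = 106*Q²)
x = -9265
√(x + c(l(f(-4, -3)))) = √(-9265 + 106*(13 - 1*(-4))²) = √(-9265 + 106*(13 + 4)²) = √(-9265 + 106*17²) = √(-9265 + 106*289) = √(-9265 + 30634) = √21369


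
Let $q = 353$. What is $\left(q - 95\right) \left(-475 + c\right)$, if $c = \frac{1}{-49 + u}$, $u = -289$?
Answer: $- \frac{20711079}{169} \approx -1.2255 \cdot 10^{5}$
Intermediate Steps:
$c = - \frac{1}{338}$ ($c = \frac{1}{-49 - 289} = \frac{1}{-338} = - \frac{1}{338} \approx -0.0029586$)
$\left(q - 95\right) \left(-475 + c\right) = \left(353 - 95\right) \left(-475 - \frac{1}{338}\right) = 258 \left(- \frac{160551}{338}\right) = - \frac{20711079}{169}$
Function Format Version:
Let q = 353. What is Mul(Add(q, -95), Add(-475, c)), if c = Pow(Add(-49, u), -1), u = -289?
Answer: Rational(-20711079, 169) ≈ -1.2255e+5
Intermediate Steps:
c = Rational(-1, 338) (c = Pow(Add(-49, -289), -1) = Pow(-338, -1) = Rational(-1, 338) ≈ -0.0029586)
Mul(Add(q, -95), Add(-475, c)) = Mul(Add(353, -95), Add(-475, Rational(-1, 338))) = Mul(258, Rational(-160551, 338)) = Rational(-20711079, 169)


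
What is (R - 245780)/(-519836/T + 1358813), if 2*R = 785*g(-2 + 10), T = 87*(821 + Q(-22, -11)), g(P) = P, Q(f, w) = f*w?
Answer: -22439589840/125663865217 ≈ -0.17857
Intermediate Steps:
T = 92481 (T = 87*(821 - 22*(-11)) = 87*(821 + 242) = 87*1063 = 92481)
R = 3140 (R = (785*(-2 + 10))/2 = (785*8)/2 = (1/2)*6280 = 3140)
(R - 245780)/(-519836/T + 1358813) = (3140 - 245780)/(-519836/92481 + 1358813) = -242640/(-519836*1/92481 + 1358813) = -242640/(-519836/92481 + 1358813) = -242640/125663865217/92481 = -242640*92481/125663865217 = -22439589840/125663865217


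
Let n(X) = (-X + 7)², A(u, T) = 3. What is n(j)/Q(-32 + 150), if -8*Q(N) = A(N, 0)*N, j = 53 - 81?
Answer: -4900/177 ≈ -27.684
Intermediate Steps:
j = -28
Q(N) = -3*N/8
n(X) = (7 - X)²
n(j)/Q(-32 + 150) = (-7 - 28)²/((-3*(-32 + 150)/8)) = (-35)²/((-3/8*118)) = 1225/(-177/4) = 1225*(-4/177) = -4900/177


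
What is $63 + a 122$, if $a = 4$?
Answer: $551$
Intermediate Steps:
$63 + a 122 = 63 + 4 \cdot 122 = 63 + 488 = 551$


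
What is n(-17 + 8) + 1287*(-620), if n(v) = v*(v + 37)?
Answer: -798192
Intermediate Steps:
n(v) = v*(37 + v)
n(-17 + 8) + 1287*(-620) = (-17 + 8)*(37 + (-17 + 8)) + 1287*(-620) = -9*(37 - 9) - 797940 = -9*28 - 797940 = -252 - 797940 = -798192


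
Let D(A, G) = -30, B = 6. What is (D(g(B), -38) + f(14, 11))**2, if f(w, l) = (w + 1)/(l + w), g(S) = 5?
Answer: 21609/25 ≈ 864.36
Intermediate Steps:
f(w, l) = (1 + w)/(l + w)
(D(g(B), -38) + f(14, 11))**2 = (-30 + (1 + 14)/(11 + 14))**2 = (-30 + 15/25)**2 = (-30 + (1/25)*15)**2 = (-30 + 3/5)**2 = (-147/5)**2 = 21609/25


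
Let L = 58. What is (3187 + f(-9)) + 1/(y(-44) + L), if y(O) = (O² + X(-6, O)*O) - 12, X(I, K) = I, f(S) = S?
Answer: 7137789/2246 ≈ 3178.0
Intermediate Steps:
y(O) = -12 + O² - 6*O (y(O) = (O² - 6*O) - 12 = -12 + O² - 6*O)
(3187 + f(-9)) + 1/(y(-44) + L) = (3187 - 9) + 1/((-12 + (-44)² - 6*(-44)) + 58) = 3178 + 1/((-12 + 1936 + 264) + 58) = 3178 + 1/(2188 + 58) = 3178 + 1/2246 = 7137789/2246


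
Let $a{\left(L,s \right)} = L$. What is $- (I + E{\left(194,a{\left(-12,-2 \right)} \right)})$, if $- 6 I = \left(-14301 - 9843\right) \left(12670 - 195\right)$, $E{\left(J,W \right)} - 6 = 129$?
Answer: $-50199535$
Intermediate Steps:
$E{\left(J,W \right)} = 135$ ($E{\left(J,W \right)} = 6 + 129 = 135$)
$I = 50199400$ ($I = - \frac{\left(-14301 - 9843\right) \left(12670 - 195\right)}{6} = - \frac{\left(-24144\right) 12475}{6} = \left(- \frac{1}{6}\right) \left(-301196400\right) = 50199400$)
$- (I + E{\left(194,a{\left(-12,-2 \right)} \right)}) = - (50199400 + 135) = \left(-1\right) 50199535 = -50199535$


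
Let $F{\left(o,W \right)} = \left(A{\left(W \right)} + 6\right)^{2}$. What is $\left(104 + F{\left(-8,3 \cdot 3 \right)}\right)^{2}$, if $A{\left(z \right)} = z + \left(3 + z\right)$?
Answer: $693889$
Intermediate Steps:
$A{\left(z \right)} = 3 + 2 z$
$F{\left(o,W \right)} = \left(9 + 2 W\right)^{2}$ ($F{\left(o,W \right)} = \left(\left(3 + 2 W\right) + 6\right)^{2} = \left(9 + 2 W\right)^{2}$)
$\left(104 + F{\left(-8,3 \cdot 3 \right)}\right)^{2} = \left(104 + \left(9 + 2 \cdot 3 \cdot 3\right)^{2}\right)^{2} = \left(104 + \left(9 + 2 \cdot 9\right)^{2}\right)^{2} = \left(104 + \left(9 + 18\right)^{2}\right)^{2} = \left(104 + 27^{2}\right)^{2} = \left(104 + 729\right)^{2} = 833^{2} = 693889$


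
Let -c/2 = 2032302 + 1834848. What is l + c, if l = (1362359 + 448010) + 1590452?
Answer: -4333479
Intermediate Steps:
l = 3400821 (l = 1810369 + 1590452 = 3400821)
c = -7734300 (c = -2*(2032302 + 1834848) = -2*3867150 = -7734300)
l + c = 3400821 - 7734300 = -4333479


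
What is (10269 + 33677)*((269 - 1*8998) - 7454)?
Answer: -711178118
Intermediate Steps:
(10269 + 33677)*((269 - 1*8998) - 7454) = 43946*((269 - 8998) - 7454) = 43946*(-8729 - 7454) = 43946*(-16183) = -711178118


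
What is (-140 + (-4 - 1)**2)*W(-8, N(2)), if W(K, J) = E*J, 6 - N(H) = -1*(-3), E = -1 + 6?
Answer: -1725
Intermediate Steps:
E = 5
N(H) = 3 (N(H) = 6 - (-1)*(-3) = 6 - 1*3 = 6 - 3 = 3)
W(K, J) = 5*J
(-140 + (-4 - 1)**2)*W(-8, N(2)) = (-140 + (-4 - 1)**2)*(5*3) = (-140 + (-5)**2)*15 = (-140 + 25)*15 = -115*15 = -1725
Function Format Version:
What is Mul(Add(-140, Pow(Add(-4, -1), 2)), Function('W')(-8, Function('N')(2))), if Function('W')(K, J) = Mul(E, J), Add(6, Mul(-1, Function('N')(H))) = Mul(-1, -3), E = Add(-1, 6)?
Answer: -1725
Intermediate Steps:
E = 5
Function('N')(H) = 3 (Function('N')(H) = Add(6, Mul(-1, Mul(-1, -3))) = Add(6, Mul(-1, 3)) = Add(6, -3) = 3)
Function('W')(K, J) = Mul(5, J)
Mul(Add(-140, Pow(Add(-4, -1), 2)), Function('W')(-8, Function('N')(2))) = Mul(Add(-140, Pow(Add(-4, -1), 2)), Mul(5, 3)) = Mul(Add(-140, Pow(-5, 2)), 15) = Mul(Add(-140, 25), 15) = Mul(-115, 15) = -1725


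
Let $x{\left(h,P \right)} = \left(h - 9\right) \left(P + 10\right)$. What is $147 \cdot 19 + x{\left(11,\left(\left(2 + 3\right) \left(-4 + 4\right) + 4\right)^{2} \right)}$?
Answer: $2845$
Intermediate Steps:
$x{\left(h,P \right)} = \left(-9 + h\right) \left(10 + P\right)$
$147 \cdot 19 + x{\left(11,\left(\left(2 + 3\right) \left(-4 + 4\right) + 4\right)^{2} \right)} = 147 \cdot 19 + \left(-90 - 9 \left(\left(2 + 3\right) \left(-4 + 4\right) + 4\right)^{2} + 10 \cdot 11 + \left(\left(2 + 3\right) \left(-4 + 4\right) + 4\right)^{2} \cdot 11\right) = 2793 + \left(-90 - 9 \left(5 \cdot 0 + 4\right)^{2} + 110 + \left(5 \cdot 0 + 4\right)^{2} \cdot 11\right) = 2793 + \left(-90 - 9 \left(0 + 4\right)^{2} + 110 + \left(0 + 4\right)^{2} \cdot 11\right) = 2793 + \left(-90 - 9 \cdot 4^{2} + 110 + 4^{2} \cdot 11\right) = 2793 + \left(-90 - 144 + 110 + 16 \cdot 11\right) = 2793 + \left(-90 - 144 + 110 + 176\right) = 2793 + 52 = 2845$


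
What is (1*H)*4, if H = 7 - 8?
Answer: -4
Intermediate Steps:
H = -1
(1*H)*4 = (1*(-1))*4 = -1*4 = -4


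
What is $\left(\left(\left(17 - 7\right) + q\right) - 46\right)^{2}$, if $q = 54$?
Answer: $324$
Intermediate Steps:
$\left(\left(\left(17 - 7\right) + q\right) - 46\right)^{2} = \left(\left(\left(17 - 7\right) + 54\right) - 46\right)^{2} = \left(\left(10 + 54\right) - 46\right)^{2} = \left(64 - 46\right)^{2} = 18^{2} = 324$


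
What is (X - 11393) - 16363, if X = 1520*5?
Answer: -20156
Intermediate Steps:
X = 7600
(X - 11393) - 16363 = (7600 - 11393) - 16363 = -3793 - 16363 = -20156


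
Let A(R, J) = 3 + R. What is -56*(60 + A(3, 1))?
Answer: -3696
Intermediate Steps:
-56*(60 + A(3, 1)) = -56*(60 + (3 + 3)) = -56*(60 + 6) = -56*66 = -3696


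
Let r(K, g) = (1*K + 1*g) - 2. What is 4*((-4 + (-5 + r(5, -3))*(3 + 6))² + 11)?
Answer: 9648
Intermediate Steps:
r(K, g) = -2 + K + g (r(K, g) = (K + g) - 2 = -2 + K + g)
4*((-4 + (-5 + r(5, -3))*(3 + 6))² + 11) = 4*((-4 + (-5 + (-2 + 5 - 3))*(3 + 6))² + 11) = 4*((-4 + (-5 + 0)*9)² + 11) = 4*((-4 - 5*9)² + 11) = 4*((-4 - 45)² + 11) = 4*((-49)² + 11) = 4*(2401 + 11) = 4*2412 = 9648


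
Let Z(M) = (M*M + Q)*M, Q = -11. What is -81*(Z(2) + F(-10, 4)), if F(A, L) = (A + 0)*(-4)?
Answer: -2106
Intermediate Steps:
Z(M) = M*(-11 + M²) (Z(M) = (M*M - 11)*M = (M² - 11)*M = (-11 + M²)*M = M*(-11 + M²))
F(A, L) = -4*A (F(A, L) = A*(-4) = -4*A)
-81*(Z(2) + F(-10, 4)) = -81*(2*(-11 + 2²) - 4*(-10)) = -81*(2*(-11 + 4) + 40) = -81*(2*(-7) + 40) = -81*(-14 + 40) = -81*26 = -2106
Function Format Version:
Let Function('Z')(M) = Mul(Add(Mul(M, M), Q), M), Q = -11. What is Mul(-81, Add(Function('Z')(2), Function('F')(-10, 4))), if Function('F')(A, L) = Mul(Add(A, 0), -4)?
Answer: -2106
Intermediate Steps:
Function('Z')(M) = Mul(M, Add(-11, Pow(M, 2))) (Function('Z')(M) = Mul(Add(Mul(M, M), -11), M) = Mul(Add(Pow(M, 2), -11), M) = Mul(Add(-11, Pow(M, 2)), M) = Mul(M, Add(-11, Pow(M, 2))))
Function('F')(A, L) = Mul(-4, A) (Function('F')(A, L) = Mul(A, -4) = Mul(-4, A))
Mul(-81, Add(Function('Z')(2), Function('F')(-10, 4))) = Mul(-81, Add(Mul(2, Add(-11, Pow(2, 2))), Mul(-4, -10))) = Mul(-81, Add(Mul(2, Add(-11, 4)), 40)) = Mul(-81, Add(Mul(2, -7), 40)) = Mul(-81, Add(-14, 40)) = Mul(-81, 26) = -2106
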